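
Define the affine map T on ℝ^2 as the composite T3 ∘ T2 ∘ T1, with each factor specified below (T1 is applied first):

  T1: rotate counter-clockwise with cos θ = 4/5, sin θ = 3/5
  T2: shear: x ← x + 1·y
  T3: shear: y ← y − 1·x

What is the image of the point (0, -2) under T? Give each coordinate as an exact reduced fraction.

T1 rotate counter-clockwise with cos θ = 4/5, sin θ = 3/5: (0, -2) → (6/5, -8/5)
T2 shear: x ← x + 1·y: (6/5, -8/5) → (-2/5, -8/5)
T3 shear: y ← y − 1·x: (-2/5, -8/5) → (-2/5, -6/5)

T(p) = (-2/5, -6/5)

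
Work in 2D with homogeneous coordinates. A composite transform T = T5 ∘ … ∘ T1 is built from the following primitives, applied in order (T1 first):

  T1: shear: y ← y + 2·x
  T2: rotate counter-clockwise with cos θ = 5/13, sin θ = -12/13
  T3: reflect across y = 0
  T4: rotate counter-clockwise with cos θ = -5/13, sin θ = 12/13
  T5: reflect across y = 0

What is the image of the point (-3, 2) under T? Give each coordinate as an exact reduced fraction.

T1 shear: y ← y + 2·x: (-3, 2) → (-3, -4)
T2 rotate counter-clockwise with cos θ = 5/13, sin θ = -12/13: (-3, -4) → (-63/13, 16/13)
T3 reflect across y = 0: (-63/13, 16/13) → (-63/13, -16/13)
T4 rotate counter-clockwise with cos θ = -5/13, sin θ = 12/13: (-63/13, -16/13) → (3, -4)
T5 reflect across y = 0: (3, -4) → (3, 4)

T(p) = (3, 4)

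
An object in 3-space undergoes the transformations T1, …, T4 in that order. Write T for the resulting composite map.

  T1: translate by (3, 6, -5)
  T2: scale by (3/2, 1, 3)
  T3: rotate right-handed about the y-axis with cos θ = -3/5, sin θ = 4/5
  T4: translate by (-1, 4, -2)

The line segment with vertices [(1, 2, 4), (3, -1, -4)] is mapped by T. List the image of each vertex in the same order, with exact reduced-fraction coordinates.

image vertices: (-7, 12, -5), (-28, 9, 7)

T1 translate by (3, 6, -5): (1, 2, 4) → (4, 8, -1); (3, -1, -4) → (6, 5, -9)
T2 scale by (3/2, 1, 3): (4, 8, -1) → (6, 8, -3); (6, 5, -9) → (9, 5, -27)
T3 rotate right-handed about the y-axis with cos θ = -3/5, sin θ = 4/5: (6, 8, -3) → (-6, 8, -3); (9, 5, -27) → (-27, 5, 9)
T4 translate by (-1, 4, -2): (-6, 8, -3) → (-7, 12, -5); (-27, 5, 9) → (-28, 9, 7)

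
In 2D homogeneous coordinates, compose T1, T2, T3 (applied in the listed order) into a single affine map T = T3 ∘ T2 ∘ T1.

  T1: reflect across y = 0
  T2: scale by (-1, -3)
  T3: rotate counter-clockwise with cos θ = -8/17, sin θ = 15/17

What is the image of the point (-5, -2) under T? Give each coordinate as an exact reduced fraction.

T(p) = (50/17, 123/17)

T1 reflect across y = 0: (-5, -2) → (-5, 2)
T2 scale by (-1, -3): (-5, 2) → (5, -6)
T3 rotate counter-clockwise with cos θ = -8/17, sin θ = 15/17: (5, -6) → (50/17, 123/17)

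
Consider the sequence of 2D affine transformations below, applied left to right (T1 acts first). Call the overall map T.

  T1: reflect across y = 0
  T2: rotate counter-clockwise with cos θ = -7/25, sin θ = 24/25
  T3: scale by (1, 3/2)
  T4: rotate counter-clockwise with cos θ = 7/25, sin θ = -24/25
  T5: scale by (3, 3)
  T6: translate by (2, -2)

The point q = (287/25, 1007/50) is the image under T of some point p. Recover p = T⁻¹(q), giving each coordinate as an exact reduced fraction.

p = (5, -5)

T1 = [1 0 0; 0 -1 0; 0 0 1]
T2·T1 = [-7/25 24/25 0; 24/25 7/25 0; 0 0 1]
T3·…·T1 = [-7/25 24/25 0; 36/25 21/50 0; 0 0 1]
T4·…·T1 = [163/125 84/125 0; 84/125 -201/250 0; 0 0 1]
T5·…·T1 = [489/125 252/125 0; 252/125 -603/250 0; 0 0 1]
T6·…·T1 = [489/125 252/125 2; 252/125 -603/250 -2; 0 0 1]
det M = -27/2; M⁻¹ = [67/375 56/375 -22/375; 56/375 -326/1125 -988/1125; 0 0 1]
M⁻¹ · (287/25, 1007/50)ᵀ = (5, -5)ᵀ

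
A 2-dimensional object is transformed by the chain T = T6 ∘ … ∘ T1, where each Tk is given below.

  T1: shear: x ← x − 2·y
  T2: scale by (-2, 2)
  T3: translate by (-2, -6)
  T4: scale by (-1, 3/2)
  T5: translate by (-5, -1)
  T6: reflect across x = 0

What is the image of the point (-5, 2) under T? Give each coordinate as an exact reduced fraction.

T(p) = (21, -4)

T1 shear: x ← x − 2·y: (-5, 2) → (-9, 2)
T2 scale by (-2, 2): (-9, 2) → (18, 4)
T3 translate by (-2, -6): (18, 4) → (16, -2)
T4 scale by (-1, 3/2): (16, -2) → (-16, -3)
T5 translate by (-5, -1): (-16, -3) → (-21, -4)
T6 reflect across x = 0: (-21, -4) → (21, -4)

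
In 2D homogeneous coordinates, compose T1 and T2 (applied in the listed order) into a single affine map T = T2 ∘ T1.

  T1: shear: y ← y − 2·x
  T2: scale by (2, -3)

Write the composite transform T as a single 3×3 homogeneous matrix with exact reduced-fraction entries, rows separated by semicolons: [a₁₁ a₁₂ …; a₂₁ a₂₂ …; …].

T1 = [1 0 0; -2 1 0; 0 0 1]
T2·T1 = [2 0 0; 6 -3 0; 0 0 1]

T = [2 0 0; 6 -3 0; 0 0 1]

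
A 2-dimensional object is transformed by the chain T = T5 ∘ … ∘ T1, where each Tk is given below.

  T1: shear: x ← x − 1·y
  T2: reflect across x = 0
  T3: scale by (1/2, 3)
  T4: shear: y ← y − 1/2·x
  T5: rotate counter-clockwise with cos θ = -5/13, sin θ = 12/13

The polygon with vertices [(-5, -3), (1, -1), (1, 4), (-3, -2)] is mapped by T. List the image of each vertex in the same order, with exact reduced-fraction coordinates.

T1 shear: x ← x − 1·y: (-5, -3) → (-2, -3); (1, -1) → (2, -1); (1, 4) → (-3, 4); (-3, -2) → (-1, -2)
T2 reflect across x = 0: (-2, -3) → (2, -3); (2, -1) → (-2, -1); (-3, 4) → (3, 4); (-1, -2) → (1, -2)
T3 scale by (1/2, 3): (2, -3) → (1, -9); (-2, -1) → (-1, -3); (3, 4) → (3/2, 12); (1, -2) → (1/2, -6)
T4 shear: y ← y − 1/2·x: (1, -9) → (1, -19/2); (-1, -3) → (-1, -5/2); (3/2, 12) → (3/2, 45/4); (1/2, -6) → (1/2, -25/4)
T5 rotate counter-clockwise with cos θ = -5/13, sin θ = 12/13: (1, -19/2) → (109/13, 119/26); (-1, -5/2) → (35/13, 1/26); (3/2, 45/4) → (-285/26, -153/52); (1/2, -25/4) → (145/26, 149/52)

image vertices: (109/13, 119/26), (35/13, 1/26), (-285/26, -153/52), (145/26, 149/52)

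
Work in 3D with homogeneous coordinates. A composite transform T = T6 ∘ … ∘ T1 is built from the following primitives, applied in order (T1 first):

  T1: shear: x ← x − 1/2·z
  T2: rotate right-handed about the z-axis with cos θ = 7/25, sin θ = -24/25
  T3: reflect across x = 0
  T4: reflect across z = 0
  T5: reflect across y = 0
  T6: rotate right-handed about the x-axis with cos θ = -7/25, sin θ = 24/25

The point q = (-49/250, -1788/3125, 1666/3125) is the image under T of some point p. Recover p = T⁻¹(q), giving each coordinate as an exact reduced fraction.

p = (1/2, 0, -2/5)

T1 = [1 0 -1/2 0; 0 1 0 0; 0 0 1 0; 0 0 0 1]
T2·T1 = [7/25 24/25 -7/50 0; -24/25 7/25 12/25 0; 0 0 1 0; 0 0 0 1]
T3·…·T1 = [-7/25 -24/25 7/50 0; -24/25 7/25 12/25 0; 0 0 1 0; 0 0 0 1]
T4·…·T1 = [-7/25 -24/25 7/50 0; -24/25 7/25 12/25 0; 0 0 -1 0; 0 0 0 1]
T5·…·T1 = [-7/25 -24/25 7/50 0; 24/25 -7/25 -12/25 0; 0 0 -1 0; 0 0 0 1]
T6·…·T1 = [-7/25 -24/25 7/50 0; -168/625 49/625 684/625 0; 576/625 -168/625 -113/625 0; 0 0 0 1]
det M = -1; M⁻¹ = [-7/25 132/625 1327/1250 0; -24/25 49/625 -168/625 0; 0 24/25 7/25 0; 0 0 0 1]
M⁻¹ · (-49/250, -1788/3125, 1666/3125)ᵀ = (1/2, 0, -2/5)ᵀ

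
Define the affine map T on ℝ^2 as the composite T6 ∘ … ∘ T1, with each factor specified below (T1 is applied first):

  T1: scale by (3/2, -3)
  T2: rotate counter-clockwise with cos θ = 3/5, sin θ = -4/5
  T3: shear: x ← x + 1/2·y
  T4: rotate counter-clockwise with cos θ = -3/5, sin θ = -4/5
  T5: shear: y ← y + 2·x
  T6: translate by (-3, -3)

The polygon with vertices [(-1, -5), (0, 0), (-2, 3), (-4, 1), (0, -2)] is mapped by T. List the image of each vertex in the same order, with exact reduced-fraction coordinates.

image vertices: (-114/25, -126/5), (-3, -3), (9/10, 15), (21/10, 9), (-102/25, -63/5)

T1 scale by (3/2, -3): (-1, -5) → (-3/2, 15); (0, 0) → (0, 0); (-2, 3) → (-3, -9); (-4, 1) → (-6, -3); (0, -2) → (0, 6)
T2 rotate counter-clockwise with cos θ = 3/5, sin θ = -4/5: (-3/2, 15) → (111/10, 51/5); (0, 0) → (0, 0); (-3, -9) → (-9, -3); (-6, -3) → (-6, 3); (0, 6) → (24/5, 18/5)
T3 shear: x ← x + 1/2·y: (111/10, 51/5) → (81/5, 51/5); (0, 0) → (0, 0); (-9, -3) → (-21/2, -3); (-6, 3) → (-9/2, 3); (24/5, 18/5) → (33/5, 18/5)
T4 rotate counter-clockwise with cos θ = -3/5, sin θ = -4/5: (81/5, 51/5) → (-39/25, -477/25); (0, 0) → (0, 0); (-21/2, -3) → (39/10, 51/5); (-9/2, 3) → (51/10, 9/5); (33/5, 18/5) → (-27/25, -186/25)
T5 shear: y ← y + 2·x: (-39/25, -477/25) → (-39/25, -111/5); (0, 0) → (0, 0); (39/10, 51/5) → (39/10, 18); (51/10, 9/5) → (51/10, 12); (-27/25, -186/25) → (-27/25, -48/5)
T6 translate by (-3, -3): (-39/25, -111/5) → (-114/25, -126/5); (0, 0) → (-3, -3); (39/10, 18) → (9/10, 15); (51/10, 12) → (21/10, 9); (-27/25, -48/5) → (-102/25, -63/5)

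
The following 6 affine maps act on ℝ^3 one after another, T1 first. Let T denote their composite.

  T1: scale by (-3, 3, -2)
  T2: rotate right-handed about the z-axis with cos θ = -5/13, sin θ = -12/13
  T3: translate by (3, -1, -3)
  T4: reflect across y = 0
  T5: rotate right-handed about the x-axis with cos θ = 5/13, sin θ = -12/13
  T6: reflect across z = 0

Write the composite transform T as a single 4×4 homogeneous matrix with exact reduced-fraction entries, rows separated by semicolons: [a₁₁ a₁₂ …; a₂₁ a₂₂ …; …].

T1 = [-3 0 0 0; 0 3 0 0; 0 0 -2 0; 0 0 0 1]
T2·T1 = [15/13 36/13 0 0; 36/13 -15/13 0 0; 0 0 -2 0; 0 0 0 1]
T3·…·T1 = [15/13 36/13 0 3; 36/13 -15/13 0 -1; 0 0 -2 -3; 0 0 0 1]
T4·…·T1 = [15/13 36/13 0 3; -36/13 15/13 0 1; 0 0 -2 -3; 0 0 0 1]
T5·…·T1 = [15/13 36/13 0 3; -180/169 75/169 -24/13 -31/13; 432/169 -180/169 -10/13 -27/13; 0 0 0 1]
T6·…·T1 = [15/13 36/13 0 3; -180/169 75/169 -24/13 -31/13; -432/169 180/169 10/13 27/13; 0 0 0 1]

T = [15/13 36/13 0 3; -180/169 75/169 -24/13 -31/13; -432/169 180/169 10/13 27/13; 0 0 0 1]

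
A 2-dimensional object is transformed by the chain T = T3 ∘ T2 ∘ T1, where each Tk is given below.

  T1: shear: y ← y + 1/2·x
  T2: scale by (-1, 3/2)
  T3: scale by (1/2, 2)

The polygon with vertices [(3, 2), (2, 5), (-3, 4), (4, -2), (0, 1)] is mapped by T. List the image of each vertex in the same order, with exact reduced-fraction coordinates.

T1 shear: y ← y + 1/2·x: (3, 2) → (3, 7/2); (2, 5) → (2, 6); (-3, 4) → (-3, 5/2); (4, -2) → (4, 0); (0, 1) → (0, 1)
T2 scale by (-1, 3/2): (3, 7/2) → (-3, 21/4); (2, 6) → (-2, 9); (-3, 5/2) → (3, 15/4); (4, 0) → (-4, 0); (0, 1) → (0, 3/2)
T3 scale by (1/2, 2): (-3, 21/4) → (-3/2, 21/2); (-2, 9) → (-1, 18); (3, 15/4) → (3/2, 15/2); (-4, 0) → (-2, 0); (0, 3/2) → (0, 3)

image vertices: (-3/2, 21/2), (-1, 18), (3/2, 15/2), (-2, 0), (0, 3)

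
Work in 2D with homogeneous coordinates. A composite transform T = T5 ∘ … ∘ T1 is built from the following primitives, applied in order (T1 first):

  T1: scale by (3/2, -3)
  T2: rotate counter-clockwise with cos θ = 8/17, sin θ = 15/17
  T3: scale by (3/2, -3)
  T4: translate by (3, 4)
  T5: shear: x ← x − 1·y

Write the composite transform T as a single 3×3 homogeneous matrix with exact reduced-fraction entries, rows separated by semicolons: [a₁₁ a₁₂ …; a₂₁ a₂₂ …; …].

T1 = [3/2 0 0; 0 -3 0; 0 0 1]
T2·T1 = [12/17 45/17 0; 45/34 -24/17 0; 0 0 1]
T3·…·T1 = [18/17 135/34 0; -135/34 72/17 0; 0 0 1]
T4·…·T1 = [18/17 135/34 3; -135/34 72/17 4; 0 0 1]
T5·…·T1 = [171/34 -9/34 -1; -135/34 72/17 4; 0 0 1]

T = [171/34 -9/34 -1; -135/34 72/17 4; 0 0 1]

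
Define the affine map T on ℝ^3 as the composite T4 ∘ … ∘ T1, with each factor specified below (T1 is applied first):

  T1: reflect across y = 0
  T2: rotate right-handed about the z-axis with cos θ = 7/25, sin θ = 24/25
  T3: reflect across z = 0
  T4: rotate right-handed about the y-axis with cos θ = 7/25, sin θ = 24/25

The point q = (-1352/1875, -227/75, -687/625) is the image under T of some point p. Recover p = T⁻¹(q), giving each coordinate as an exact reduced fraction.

p = (-8/3, 5/3, 1)

T1 = [1 0 0 0; 0 -1 0 0; 0 0 1 0; 0 0 0 1]
T2·T1 = [7/25 24/25 0 0; 24/25 -7/25 0 0; 0 0 1 0; 0 0 0 1]
T3·…·T1 = [7/25 24/25 0 0; 24/25 -7/25 0 0; 0 0 -1 0; 0 0 0 1]
T4·…·T1 = [49/625 168/625 -24/25 0; 24/25 -7/25 0 0; -168/625 -576/625 -7/25 0; 0 0 0 1]
det M = 1; M⁻¹ = [49/625 24/25 -168/625 0; 168/625 -7/25 -576/625 0; -24/25 0 -7/25 0; 0 0 0 1]
M⁻¹ · (-1352/1875, -227/75, -687/625)ᵀ = (-8/3, 5/3, 1)ᵀ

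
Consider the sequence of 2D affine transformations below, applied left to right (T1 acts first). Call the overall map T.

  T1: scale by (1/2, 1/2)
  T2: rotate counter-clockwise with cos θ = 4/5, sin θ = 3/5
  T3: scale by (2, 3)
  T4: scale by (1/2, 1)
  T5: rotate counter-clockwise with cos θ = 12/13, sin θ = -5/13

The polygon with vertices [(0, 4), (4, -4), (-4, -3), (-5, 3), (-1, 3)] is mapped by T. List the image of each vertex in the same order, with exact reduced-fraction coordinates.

T1 scale by (1/2, 1/2): (0, 4) → (0, 2); (4, -4) → (2, -2); (-4, -3) → (-2, -3/2); (-5, 3) → (-5/2, 3/2); (-1, 3) → (-1/2, 3/2)
T2 rotate counter-clockwise with cos θ = 4/5, sin θ = 3/5: (0, 2) → (-6/5, 8/5); (2, -2) → (14/5, -2/5); (-2, -3/2) → (-7/10, -12/5); (-5/2, 3/2) → (-29/10, -3/10); (-1/2, 3/2) → (-13/10, 9/10)
T3 scale by (2, 3): (-6/5, 8/5) → (-12/5, 24/5); (14/5, -2/5) → (28/5, -6/5); (-7/10, -12/5) → (-7/5, -36/5); (-29/10, -3/10) → (-29/5, -9/10); (-13/10, 9/10) → (-13/5, 27/10)
T4 scale by (1/2, 1): (-12/5, 24/5) → (-6/5, 24/5); (28/5, -6/5) → (14/5, -6/5); (-7/5, -36/5) → (-7/10, -36/5); (-29/5, -9/10) → (-29/10, -9/10); (-13/5, 27/10) → (-13/10, 27/10)
T5 rotate counter-clockwise with cos θ = 12/13, sin θ = -5/13: (-6/5, 24/5) → (48/65, 318/65); (14/5, -6/5) → (138/65, -142/65); (-7/10, -36/5) → (-222/65, -829/130); (-29/10, -9/10) → (-393/130, 37/130); (-13/10, 27/10) → (-21/130, 389/130)

image vertices: (48/65, 318/65), (138/65, -142/65), (-222/65, -829/130), (-393/130, 37/130), (-21/130, 389/130)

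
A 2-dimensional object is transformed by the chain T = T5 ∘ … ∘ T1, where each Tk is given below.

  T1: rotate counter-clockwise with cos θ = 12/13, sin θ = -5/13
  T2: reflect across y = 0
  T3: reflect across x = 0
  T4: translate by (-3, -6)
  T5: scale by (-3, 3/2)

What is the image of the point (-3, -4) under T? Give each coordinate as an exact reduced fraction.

T1 rotate counter-clockwise with cos θ = 12/13, sin θ = -5/13: (-3, -4) → (-56/13, -33/13)
T2 reflect across y = 0: (-56/13, -33/13) → (-56/13, 33/13)
T3 reflect across x = 0: (-56/13, 33/13) → (56/13, 33/13)
T4 translate by (-3, -6): (56/13, 33/13) → (17/13, -45/13)
T5 scale by (-3, 3/2): (17/13, -45/13) → (-51/13, -135/26)

T(p) = (-51/13, -135/26)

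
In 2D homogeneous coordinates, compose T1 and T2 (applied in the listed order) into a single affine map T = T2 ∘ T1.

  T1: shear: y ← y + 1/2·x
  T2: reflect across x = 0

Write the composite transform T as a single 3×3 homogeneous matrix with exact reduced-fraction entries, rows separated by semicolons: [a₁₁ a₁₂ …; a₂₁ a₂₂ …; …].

T1 = [1 0 0; 1/2 1 0; 0 0 1]
T2·T1 = [-1 0 0; 1/2 1 0; 0 0 1]

T = [-1 0 0; 1/2 1 0; 0 0 1]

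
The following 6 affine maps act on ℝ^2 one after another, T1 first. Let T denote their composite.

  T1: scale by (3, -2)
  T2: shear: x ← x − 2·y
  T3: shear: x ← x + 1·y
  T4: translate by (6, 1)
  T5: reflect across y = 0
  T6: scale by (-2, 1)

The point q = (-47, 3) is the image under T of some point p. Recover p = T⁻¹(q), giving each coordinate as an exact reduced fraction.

T1 = [3 0 0; 0 -2 0; 0 0 1]
T2·T1 = [3 4 0; 0 -2 0; 0 0 1]
T3·…·T1 = [3 2 0; 0 -2 0; 0 0 1]
T4·…·T1 = [3 2 6; 0 -2 1; 0 0 1]
T5·…·T1 = [3 2 6; 0 2 -1; 0 0 1]
T6·…·T1 = [-6 -4 -12; 0 2 -1; 0 0 1]
det M = -12; M⁻¹ = [-1/6 -1/3 -7/3; 0 1/2 1/2; 0 0 1]
M⁻¹ · (-47, 3)ᵀ = (9/2, 2)ᵀ

p = (9/2, 2)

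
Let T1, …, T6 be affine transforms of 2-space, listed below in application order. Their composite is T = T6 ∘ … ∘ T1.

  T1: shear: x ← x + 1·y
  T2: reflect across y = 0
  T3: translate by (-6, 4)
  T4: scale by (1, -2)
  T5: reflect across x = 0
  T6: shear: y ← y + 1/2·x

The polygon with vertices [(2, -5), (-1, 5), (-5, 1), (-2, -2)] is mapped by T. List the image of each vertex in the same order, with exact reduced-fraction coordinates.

T1 shear: x ← x + 1·y: (2, -5) → (-3, -5); (-1, 5) → (4, 5); (-5, 1) → (-4, 1); (-2, -2) → (-4, -2)
T2 reflect across y = 0: (-3, -5) → (-3, 5); (4, 5) → (4, -5); (-4, 1) → (-4, -1); (-4, -2) → (-4, 2)
T3 translate by (-6, 4): (-3, 5) → (-9, 9); (4, -5) → (-2, -1); (-4, -1) → (-10, 3); (-4, 2) → (-10, 6)
T4 scale by (1, -2): (-9, 9) → (-9, -18); (-2, -1) → (-2, 2); (-10, 3) → (-10, -6); (-10, 6) → (-10, -12)
T5 reflect across x = 0: (-9, -18) → (9, -18); (-2, 2) → (2, 2); (-10, -6) → (10, -6); (-10, -12) → (10, -12)
T6 shear: y ← y + 1/2·x: (9, -18) → (9, -27/2); (2, 2) → (2, 3); (10, -6) → (10, -1); (10, -12) → (10, -7)

image vertices: (9, -27/2), (2, 3), (10, -1), (10, -7)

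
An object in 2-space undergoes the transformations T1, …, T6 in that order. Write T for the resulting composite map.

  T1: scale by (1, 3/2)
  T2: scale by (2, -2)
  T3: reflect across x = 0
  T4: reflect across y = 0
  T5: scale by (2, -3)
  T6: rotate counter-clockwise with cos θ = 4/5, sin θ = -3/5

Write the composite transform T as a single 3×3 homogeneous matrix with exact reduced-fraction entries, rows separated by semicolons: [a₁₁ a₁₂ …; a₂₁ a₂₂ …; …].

T = [-16/5 -27/5 0; 12/5 -36/5 0; 0 0 1]

T1 = [1 0 0; 0 3/2 0; 0 0 1]
T2·T1 = [2 0 0; 0 -3 0; 0 0 1]
T3·…·T1 = [-2 0 0; 0 -3 0; 0 0 1]
T4·…·T1 = [-2 0 0; 0 3 0; 0 0 1]
T5·…·T1 = [-4 0 0; 0 -9 0; 0 0 1]
T6·…·T1 = [-16/5 -27/5 0; 12/5 -36/5 0; 0 0 1]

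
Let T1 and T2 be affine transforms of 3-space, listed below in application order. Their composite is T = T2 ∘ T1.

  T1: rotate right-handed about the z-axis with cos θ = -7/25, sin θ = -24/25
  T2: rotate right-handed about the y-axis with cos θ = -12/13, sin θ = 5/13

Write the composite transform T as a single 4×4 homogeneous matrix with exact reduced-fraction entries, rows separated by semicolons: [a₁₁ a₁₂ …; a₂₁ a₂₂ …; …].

T1 = [-7/25 24/25 0 0; -24/25 -7/25 0 0; 0 0 1 0; 0 0 0 1]
T2·T1 = [84/325 -288/325 5/13 0; -24/25 -7/25 0 0; 7/65 -24/65 -12/13 0; 0 0 0 1]

T = [84/325 -288/325 5/13 0; -24/25 -7/25 0 0; 7/65 -24/65 -12/13 0; 0 0 0 1]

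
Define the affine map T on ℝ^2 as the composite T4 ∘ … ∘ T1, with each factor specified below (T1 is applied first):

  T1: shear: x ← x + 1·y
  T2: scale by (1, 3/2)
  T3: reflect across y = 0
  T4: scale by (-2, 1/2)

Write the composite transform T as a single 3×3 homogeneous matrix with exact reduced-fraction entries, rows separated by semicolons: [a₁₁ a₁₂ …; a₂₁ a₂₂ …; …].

T1 = [1 1 0; 0 1 0; 0 0 1]
T2·T1 = [1 1 0; 0 3/2 0; 0 0 1]
T3·…·T1 = [1 1 0; 0 -3/2 0; 0 0 1]
T4·…·T1 = [-2 -2 0; 0 -3/4 0; 0 0 1]

T = [-2 -2 0; 0 -3/4 0; 0 0 1]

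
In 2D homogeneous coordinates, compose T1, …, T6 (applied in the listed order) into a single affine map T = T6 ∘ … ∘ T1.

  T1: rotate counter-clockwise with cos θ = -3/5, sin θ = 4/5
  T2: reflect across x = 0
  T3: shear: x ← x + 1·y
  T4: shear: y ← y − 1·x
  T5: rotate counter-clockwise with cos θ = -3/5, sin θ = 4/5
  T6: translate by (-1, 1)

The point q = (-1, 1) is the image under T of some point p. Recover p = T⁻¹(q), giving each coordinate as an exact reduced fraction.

p = (0, 0)

T1 = [-3/5 -4/5 0; 4/5 -3/5 0; 0 0 1]
T2·T1 = [3/5 4/5 0; 4/5 -3/5 0; 0 0 1]
T3·…·T1 = [7/5 1/5 0; 4/5 -3/5 0; 0 0 1]
T4·…·T1 = [7/5 1/5 0; -3/5 -4/5 0; 0 0 1]
T5·…·T1 = [-9/25 13/25 0; 37/25 16/25 0; 0 0 1]
T6·…·T1 = [-9/25 13/25 -1; 37/25 16/25 1; 0 0 1]
det M = -1; M⁻¹ = [-16/25 13/25 -29/25; 37/25 9/25 28/25; 0 0 1]
M⁻¹ · (-1, 1)ᵀ = (0, 0)ᵀ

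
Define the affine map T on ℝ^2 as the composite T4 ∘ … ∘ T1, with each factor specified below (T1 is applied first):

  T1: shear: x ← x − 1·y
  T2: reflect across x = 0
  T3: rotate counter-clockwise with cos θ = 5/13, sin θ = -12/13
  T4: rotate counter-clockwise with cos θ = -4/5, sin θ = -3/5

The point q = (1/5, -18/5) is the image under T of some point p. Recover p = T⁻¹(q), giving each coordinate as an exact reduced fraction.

T1 = [1 -1 0; 0 1 0; 0 0 1]
T2·T1 = [-1 1 0; 0 1 0; 0 0 1]
T3·…·T1 = [-5/13 17/13 0; 12/13 -7/13 0; 0 0 1]
T4·…·T1 = [56/65 -89/65 0; -33/65 -23/65 0; 0 0 1]
det M = -1; M⁻¹ = [23/65 -89/65 0; -33/65 -56/65 0; 0 0 1]
M⁻¹ · (1/5, -18/5)ᵀ = (5, 3)ᵀ

p = (5, 3)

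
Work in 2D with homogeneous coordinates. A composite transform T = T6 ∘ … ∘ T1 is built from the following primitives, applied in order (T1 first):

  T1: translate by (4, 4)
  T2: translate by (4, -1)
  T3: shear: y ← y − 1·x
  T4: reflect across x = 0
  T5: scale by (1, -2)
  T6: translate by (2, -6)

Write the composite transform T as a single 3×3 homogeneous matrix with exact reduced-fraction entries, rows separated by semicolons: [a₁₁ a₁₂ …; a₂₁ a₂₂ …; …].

T = [-1 0 -6; 2 -2 4; 0 0 1]

T1 = [1 0 4; 0 1 4; 0 0 1]
T2·T1 = [1 0 8; 0 1 3; 0 0 1]
T3·…·T1 = [1 0 8; -1 1 -5; 0 0 1]
T4·…·T1 = [-1 0 -8; -1 1 -5; 0 0 1]
T5·…·T1 = [-1 0 -8; 2 -2 10; 0 0 1]
T6·…·T1 = [-1 0 -6; 2 -2 4; 0 0 1]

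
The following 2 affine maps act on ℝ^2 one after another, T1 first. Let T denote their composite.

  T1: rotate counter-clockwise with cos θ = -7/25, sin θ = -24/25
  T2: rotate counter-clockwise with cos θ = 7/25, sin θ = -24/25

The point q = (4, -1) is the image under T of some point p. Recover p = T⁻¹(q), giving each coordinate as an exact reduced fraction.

T1 = [-7/25 24/25 0; -24/25 -7/25 0; 0 0 1]
T2·T1 = [-1 0 0; 0 -1 0; 0 0 1]
det M = 1; M⁻¹ = [-1 0 0; 0 -1 0; 0 0 1]
M⁻¹ · (4, -1)ᵀ = (-4, 1)ᵀ

p = (-4, 1)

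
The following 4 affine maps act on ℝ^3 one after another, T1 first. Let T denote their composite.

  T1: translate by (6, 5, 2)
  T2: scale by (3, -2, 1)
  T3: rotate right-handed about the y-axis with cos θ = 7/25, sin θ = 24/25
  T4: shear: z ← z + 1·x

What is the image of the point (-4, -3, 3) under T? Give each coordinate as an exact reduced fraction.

T1 translate by (6, 5, 2): (-4, -3, 3) → (2, 2, 5)
T2 scale by (3, -2, 1): (2, 2, 5) → (6, -4, 5)
T3 rotate right-handed about the y-axis with cos θ = 7/25, sin θ = 24/25: (6, -4, 5) → (162/25, -4, -109/25)
T4 shear: z ← z + 1·x: (162/25, -4, -109/25) → (162/25, -4, 53/25)

T(p) = (162/25, -4, 53/25)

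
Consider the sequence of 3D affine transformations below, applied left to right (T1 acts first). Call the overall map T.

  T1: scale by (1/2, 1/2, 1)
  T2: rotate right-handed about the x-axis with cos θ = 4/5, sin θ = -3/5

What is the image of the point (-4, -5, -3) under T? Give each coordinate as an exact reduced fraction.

T1 scale by (1/2, 1/2, 1): (-4, -5, -3) → (-2, -5/2, -3)
T2 rotate right-handed about the x-axis with cos θ = 4/5, sin θ = -3/5: (-2, -5/2, -3) → (-2, -19/5, -9/10)

T(p) = (-2, -19/5, -9/10)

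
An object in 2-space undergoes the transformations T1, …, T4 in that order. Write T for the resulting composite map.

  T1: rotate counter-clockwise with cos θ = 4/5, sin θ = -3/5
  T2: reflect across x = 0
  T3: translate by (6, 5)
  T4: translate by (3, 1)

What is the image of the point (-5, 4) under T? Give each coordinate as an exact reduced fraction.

T(p) = (53/5, 61/5)

T1 rotate counter-clockwise with cos θ = 4/5, sin θ = -3/5: (-5, 4) → (-8/5, 31/5)
T2 reflect across x = 0: (-8/5, 31/5) → (8/5, 31/5)
T3 translate by (6, 5): (8/5, 31/5) → (38/5, 56/5)
T4 translate by (3, 1): (38/5, 56/5) → (53/5, 61/5)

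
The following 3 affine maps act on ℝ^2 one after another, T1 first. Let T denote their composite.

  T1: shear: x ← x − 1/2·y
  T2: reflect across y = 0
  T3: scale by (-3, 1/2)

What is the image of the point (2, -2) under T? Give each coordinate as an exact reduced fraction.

T1 shear: x ← x − 1/2·y: (2, -2) → (3, -2)
T2 reflect across y = 0: (3, -2) → (3, 2)
T3 scale by (-3, 1/2): (3, 2) → (-9, 1)

T(p) = (-9, 1)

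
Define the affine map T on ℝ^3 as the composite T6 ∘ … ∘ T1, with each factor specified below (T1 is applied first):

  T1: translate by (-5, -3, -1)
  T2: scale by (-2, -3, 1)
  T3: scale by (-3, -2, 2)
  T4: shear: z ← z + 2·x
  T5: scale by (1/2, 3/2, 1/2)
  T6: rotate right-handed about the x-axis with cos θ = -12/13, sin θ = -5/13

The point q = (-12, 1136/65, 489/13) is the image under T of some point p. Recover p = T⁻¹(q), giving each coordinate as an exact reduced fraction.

p = (1, -2/5, -3)

T1 = [1 0 0 -5; 0 1 0 -3; 0 0 1 -1; 0 0 0 1]
T2·T1 = [-2 0 0 10; 0 -3 0 9; 0 0 1 -1; 0 0 0 1]
T3·…·T1 = [6 0 0 -30; 0 6 0 -18; 0 0 2 -2; 0 0 0 1]
T4·…·T1 = [6 0 0 -30; 0 6 0 -18; 12 0 2 -62; 0 0 0 1]
T5·…·T1 = [3 0 0 -15; 0 9 0 -27; 6 0 1 -31; 0 0 0 1]
T6·…·T1 = [3 0 0 -15; 30/13 -108/13 5/13 13; -72/13 -45/13 -12/13 39; 0 0 0 1]
det M = 27; M⁻¹ = [1/3 0 0 5; 0 -4/39 -5/117 3; -2 5/13 -12/13 1; 0 0 0 1]
M⁻¹ · (-12, 1136/65, 489/13)ᵀ = (1, -2/5, -3)ᵀ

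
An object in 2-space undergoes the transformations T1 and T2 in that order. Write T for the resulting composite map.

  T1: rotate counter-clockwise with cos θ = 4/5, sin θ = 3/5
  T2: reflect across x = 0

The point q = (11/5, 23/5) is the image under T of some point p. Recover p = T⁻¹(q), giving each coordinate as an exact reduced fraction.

p = (1, 5)

T1 = [4/5 -3/5 0; 3/5 4/5 0; 0 0 1]
T2·T1 = [-4/5 3/5 0; 3/5 4/5 0; 0 0 1]
det M = -1; M⁻¹ = [-4/5 3/5 0; 3/5 4/5 0; 0 0 1]
M⁻¹ · (11/5, 23/5)ᵀ = (1, 5)ᵀ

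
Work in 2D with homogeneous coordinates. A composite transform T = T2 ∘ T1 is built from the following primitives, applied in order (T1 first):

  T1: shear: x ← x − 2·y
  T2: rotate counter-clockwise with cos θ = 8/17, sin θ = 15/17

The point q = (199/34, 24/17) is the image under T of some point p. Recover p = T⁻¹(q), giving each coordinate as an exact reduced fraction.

p = (-5, -9/2)

T1 = [1 -2 0; 0 1 0; 0 0 1]
T2·T1 = [8/17 -31/17 0; 15/17 -22/17 0; 0 0 1]
det M = 1; M⁻¹ = [-22/17 31/17 0; -15/17 8/17 0; 0 0 1]
M⁻¹ · (199/34, 24/17)ᵀ = (-5, -9/2)ᵀ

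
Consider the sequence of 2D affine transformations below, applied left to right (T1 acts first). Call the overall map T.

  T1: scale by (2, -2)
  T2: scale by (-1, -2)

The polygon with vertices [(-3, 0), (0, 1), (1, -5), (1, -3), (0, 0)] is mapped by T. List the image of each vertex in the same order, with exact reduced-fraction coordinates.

image vertices: (6, 0), (0, 4), (-2, -20), (-2, -12), (0, 0)

T1 scale by (2, -2): (-3, 0) → (-6, 0); (0, 1) → (0, -2); (1, -5) → (2, 10); (1, -3) → (2, 6); (0, 0) → (0, 0)
T2 scale by (-1, -2): (-6, 0) → (6, 0); (0, -2) → (0, 4); (2, 10) → (-2, -20); (2, 6) → (-2, -12); (0, 0) → (0, 0)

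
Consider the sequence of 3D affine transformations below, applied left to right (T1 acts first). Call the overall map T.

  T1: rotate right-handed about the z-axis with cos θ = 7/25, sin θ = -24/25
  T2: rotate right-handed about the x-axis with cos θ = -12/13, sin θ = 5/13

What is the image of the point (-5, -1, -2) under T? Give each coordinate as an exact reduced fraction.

T(p) = (-59/25, -1106/325, 233/65)

T1 rotate right-handed about the z-axis with cos θ = 7/25, sin θ = -24/25: (-5, -1, -2) → (-59/25, 113/25, -2)
T2 rotate right-handed about the x-axis with cos θ = -12/13, sin θ = 5/13: (-59/25, 113/25, -2) → (-59/25, -1106/325, 233/65)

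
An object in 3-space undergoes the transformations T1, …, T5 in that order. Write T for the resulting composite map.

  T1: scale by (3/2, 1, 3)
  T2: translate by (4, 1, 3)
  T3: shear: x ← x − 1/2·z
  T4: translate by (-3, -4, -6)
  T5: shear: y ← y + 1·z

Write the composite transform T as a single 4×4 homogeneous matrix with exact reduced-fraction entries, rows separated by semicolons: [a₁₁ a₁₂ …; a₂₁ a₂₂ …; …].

T1 = [3/2 0 0 0; 0 1 0 0; 0 0 3 0; 0 0 0 1]
T2·T1 = [3/2 0 0 4; 0 1 0 1; 0 0 3 3; 0 0 0 1]
T3·…·T1 = [3/2 0 -3/2 5/2; 0 1 0 1; 0 0 3 3; 0 0 0 1]
T4·…·T1 = [3/2 0 -3/2 -1/2; 0 1 0 -3; 0 0 3 -3; 0 0 0 1]
T5·…·T1 = [3/2 0 -3/2 -1/2; 0 1 3 -6; 0 0 3 -3; 0 0 0 1]

T = [3/2 0 -3/2 -1/2; 0 1 3 -6; 0 0 3 -3; 0 0 0 1]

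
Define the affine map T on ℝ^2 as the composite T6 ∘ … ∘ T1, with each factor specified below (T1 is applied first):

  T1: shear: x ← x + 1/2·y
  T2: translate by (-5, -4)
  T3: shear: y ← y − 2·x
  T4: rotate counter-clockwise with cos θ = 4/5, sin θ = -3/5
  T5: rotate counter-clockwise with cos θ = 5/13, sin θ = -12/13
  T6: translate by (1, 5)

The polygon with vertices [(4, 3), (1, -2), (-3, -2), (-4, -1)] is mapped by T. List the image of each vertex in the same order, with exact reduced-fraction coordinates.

T1 shear: x ← x + 1/2·y: (4, 3) → (11/2, 3); (1, -2) → (0, -2); (-3, -2) → (-4, -2); (-4, -1) → (-9/2, -1)
T2 translate by (-5, -4): (11/2, 3) → (1/2, -1); (0, -2) → (-5, -6); (-4, -2) → (-9, -6); (-9/2, -1) → (-19/2, -5)
T3 shear: y ← y − 2·x: (1/2, -1) → (1/2, -2); (-5, -6) → (-5, 4); (-9, -6) → (-9, 12); (-19/2, -5) → (-19/2, 14)
T4 rotate counter-clockwise with cos θ = 4/5, sin θ = -3/5: (1/2, -2) → (-4/5, -19/10); (-5, 4) → (-8/5, 31/5); (-9, 12) → (0, 15); (-19/2, 14) → (4/5, 169/10)
T5 rotate counter-clockwise with cos θ = 5/13, sin θ = -12/13: (-4/5, -19/10) → (-134/65, 1/130); (-8/5, 31/5) → (332/65, 251/65); (0, 15) → (180/13, 75/13); (4/5, 169/10) → (1034/65, 749/130)
T6 translate by (1, 5): (-134/65, 1/130) → (-69/65, 651/130); (332/65, 251/65) → (397/65, 576/65); (180/13, 75/13) → (193/13, 140/13); (1034/65, 749/130) → (1099/65, 1399/130)

image vertices: (-69/65, 651/130), (397/65, 576/65), (193/13, 140/13), (1099/65, 1399/130)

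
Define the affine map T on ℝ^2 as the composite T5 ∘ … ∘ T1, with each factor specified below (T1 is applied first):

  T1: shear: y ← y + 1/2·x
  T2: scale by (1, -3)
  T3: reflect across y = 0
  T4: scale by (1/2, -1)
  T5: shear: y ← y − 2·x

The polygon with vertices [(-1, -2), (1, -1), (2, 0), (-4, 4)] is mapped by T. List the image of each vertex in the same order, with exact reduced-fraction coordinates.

image vertices: (-1/2, 17/2), (1/2, 1/2), (1, -5), (-2, -2)

T1 shear: y ← y + 1/2·x: (-1, -2) → (-1, -5/2); (1, -1) → (1, -1/2); (2, 0) → (2, 1); (-4, 4) → (-4, 2)
T2 scale by (1, -3): (-1, -5/2) → (-1, 15/2); (1, -1/2) → (1, 3/2); (2, 1) → (2, -3); (-4, 2) → (-4, -6)
T3 reflect across y = 0: (-1, 15/2) → (-1, -15/2); (1, 3/2) → (1, -3/2); (2, -3) → (2, 3); (-4, -6) → (-4, 6)
T4 scale by (1/2, -1): (-1, -15/2) → (-1/2, 15/2); (1, -3/2) → (1/2, 3/2); (2, 3) → (1, -3); (-4, 6) → (-2, -6)
T5 shear: y ← y − 2·x: (-1/2, 15/2) → (-1/2, 17/2); (1/2, 3/2) → (1/2, 1/2); (1, -3) → (1, -5); (-2, -6) → (-2, -2)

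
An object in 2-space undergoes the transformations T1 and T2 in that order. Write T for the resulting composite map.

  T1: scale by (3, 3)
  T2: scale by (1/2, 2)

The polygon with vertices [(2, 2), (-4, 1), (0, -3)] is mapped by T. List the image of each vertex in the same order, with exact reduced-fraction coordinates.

T1 scale by (3, 3): (2, 2) → (6, 6); (-4, 1) → (-12, 3); (0, -3) → (0, -9)
T2 scale by (1/2, 2): (6, 6) → (3, 12); (-12, 3) → (-6, 6); (0, -9) → (0, -18)

image vertices: (3, 12), (-6, 6), (0, -18)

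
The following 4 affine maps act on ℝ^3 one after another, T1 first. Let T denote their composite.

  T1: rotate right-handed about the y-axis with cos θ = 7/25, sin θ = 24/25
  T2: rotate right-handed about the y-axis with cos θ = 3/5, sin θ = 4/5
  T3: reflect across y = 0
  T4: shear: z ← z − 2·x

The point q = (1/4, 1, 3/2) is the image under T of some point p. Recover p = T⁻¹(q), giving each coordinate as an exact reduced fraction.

p = (-7/4, -1, -1)

T1 = [7/25 0 24/25 0; 0 1 0 0; -24/25 0 7/25 0; 0 0 0 1]
T2·T1 = [-3/5 0 4/5 0; 0 1 0 0; -4/5 0 -3/5 0; 0 0 0 1]
T3·…·T1 = [-3/5 0 4/5 0; 0 -1 0 0; -4/5 0 -3/5 0; 0 0 0 1]
T4·…·T1 = [-3/5 0 4/5 0; 0 -1 0 0; 2/5 0 -11/5 0; 0 0 0 1]
det M = -1; M⁻¹ = [-11/5 0 -4/5 0; 0 -1 0 0; -2/5 0 -3/5 0; 0 0 0 1]
M⁻¹ · (1/4, 1, 3/2)ᵀ = (-7/4, -1, -1)ᵀ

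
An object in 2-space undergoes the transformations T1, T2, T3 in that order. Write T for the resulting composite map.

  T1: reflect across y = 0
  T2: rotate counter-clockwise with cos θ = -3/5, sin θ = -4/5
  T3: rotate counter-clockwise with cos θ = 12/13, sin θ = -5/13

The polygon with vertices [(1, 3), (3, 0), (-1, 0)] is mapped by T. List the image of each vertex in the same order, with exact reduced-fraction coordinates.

T1 reflect across y = 0: (1, 3) → (1, -3); (3, 0) → (3, 0); (-1, 0) → (-1, 0)
T2 rotate counter-clockwise with cos θ = -3/5, sin θ = -4/5: (1, -3) → (-3, 1); (3, 0) → (-9/5, -12/5); (-1, 0) → (3/5, 4/5)
T3 rotate counter-clockwise with cos θ = 12/13, sin θ = -5/13: (-3, 1) → (-31/13, 27/13); (-9/5, -12/5) → (-168/65, -99/65); (3/5, 4/5) → (56/65, 33/65)

image vertices: (-31/13, 27/13), (-168/65, -99/65), (56/65, 33/65)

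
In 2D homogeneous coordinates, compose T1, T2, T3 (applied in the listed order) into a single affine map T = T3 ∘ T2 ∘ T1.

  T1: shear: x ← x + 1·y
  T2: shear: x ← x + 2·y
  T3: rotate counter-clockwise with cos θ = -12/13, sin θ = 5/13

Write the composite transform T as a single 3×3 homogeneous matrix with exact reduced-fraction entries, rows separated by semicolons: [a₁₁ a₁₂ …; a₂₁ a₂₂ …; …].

T1 = [1 1 0; 0 1 0; 0 0 1]
T2·T1 = [1 3 0; 0 1 0; 0 0 1]
T3·…·T1 = [-12/13 -41/13 0; 5/13 3/13 0; 0 0 1]

T = [-12/13 -41/13 0; 5/13 3/13 0; 0 0 1]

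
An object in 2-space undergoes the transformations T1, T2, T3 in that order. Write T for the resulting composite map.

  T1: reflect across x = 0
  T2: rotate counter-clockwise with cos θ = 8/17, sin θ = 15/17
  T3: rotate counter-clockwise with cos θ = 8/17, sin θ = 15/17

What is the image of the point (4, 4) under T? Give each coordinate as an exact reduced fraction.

T(p) = (-316/289, -1604/289)

T1 reflect across x = 0: (4, 4) → (-4, 4)
T2 rotate counter-clockwise with cos θ = 8/17, sin θ = 15/17: (-4, 4) → (-92/17, -28/17)
T3 rotate counter-clockwise with cos θ = 8/17, sin θ = 15/17: (-92/17, -28/17) → (-316/289, -1604/289)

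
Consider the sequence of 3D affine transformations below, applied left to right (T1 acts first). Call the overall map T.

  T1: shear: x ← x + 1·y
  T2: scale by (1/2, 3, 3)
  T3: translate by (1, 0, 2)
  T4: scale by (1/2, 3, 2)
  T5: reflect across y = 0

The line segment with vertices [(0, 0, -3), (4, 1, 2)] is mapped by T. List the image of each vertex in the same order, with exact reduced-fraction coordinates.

image vertices: (1/2, 0, -14), (7/4, -9, 16)

T1 shear: x ← x + 1·y: (0, 0, -3) → (0, 0, -3); (4, 1, 2) → (5, 1, 2)
T2 scale by (1/2, 3, 3): (0, 0, -3) → (0, 0, -9); (5, 1, 2) → (5/2, 3, 6)
T3 translate by (1, 0, 2): (0, 0, -9) → (1, 0, -7); (5/2, 3, 6) → (7/2, 3, 8)
T4 scale by (1/2, 3, 2): (1, 0, -7) → (1/2, 0, -14); (7/2, 3, 8) → (7/4, 9, 16)
T5 reflect across y = 0: (1/2, 0, -14) → (1/2, 0, -14); (7/4, 9, 16) → (7/4, -9, 16)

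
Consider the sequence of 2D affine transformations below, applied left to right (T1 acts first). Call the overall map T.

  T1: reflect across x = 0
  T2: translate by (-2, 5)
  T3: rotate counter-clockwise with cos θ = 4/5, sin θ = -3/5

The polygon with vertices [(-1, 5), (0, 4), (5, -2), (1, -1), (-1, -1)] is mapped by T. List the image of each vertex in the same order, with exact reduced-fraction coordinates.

image vertices: (26/5, 43/5), (19/5, 42/5), (-19/5, 33/5), (0, 5), (8/5, 19/5)

T1 reflect across x = 0: (-1, 5) → (1, 5); (0, 4) → (0, 4); (5, -2) → (-5, -2); (1, -1) → (-1, -1); (-1, -1) → (1, -1)
T2 translate by (-2, 5): (1, 5) → (-1, 10); (0, 4) → (-2, 9); (-5, -2) → (-7, 3); (-1, -1) → (-3, 4); (1, -1) → (-1, 4)
T3 rotate counter-clockwise with cos θ = 4/5, sin θ = -3/5: (-1, 10) → (26/5, 43/5); (-2, 9) → (19/5, 42/5); (-7, 3) → (-19/5, 33/5); (-3, 4) → (0, 5); (-1, 4) → (8/5, 19/5)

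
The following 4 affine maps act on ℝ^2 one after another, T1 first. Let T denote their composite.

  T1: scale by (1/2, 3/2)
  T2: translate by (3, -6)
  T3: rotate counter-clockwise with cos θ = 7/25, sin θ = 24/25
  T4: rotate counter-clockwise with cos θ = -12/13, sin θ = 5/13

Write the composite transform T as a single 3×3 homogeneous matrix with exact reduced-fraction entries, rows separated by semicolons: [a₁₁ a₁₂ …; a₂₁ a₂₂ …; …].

T = [-102/325 759/650 -426/65; -253/650 -306/325 93/65; 0 0 1]

T1 = [1/2 0 0; 0 3/2 0; 0 0 1]
T2·T1 = [1/2 0 3; 0 3/2 -6; 0 0 1]
T3·…·T1 = [7/50 -36/25 33/5; 12/25 21/50 6/5; 0 0 1]
T4·…·T1 = [-102/325 759/650 -426/65; -253/650 -306/325 93/65; 0 0 1]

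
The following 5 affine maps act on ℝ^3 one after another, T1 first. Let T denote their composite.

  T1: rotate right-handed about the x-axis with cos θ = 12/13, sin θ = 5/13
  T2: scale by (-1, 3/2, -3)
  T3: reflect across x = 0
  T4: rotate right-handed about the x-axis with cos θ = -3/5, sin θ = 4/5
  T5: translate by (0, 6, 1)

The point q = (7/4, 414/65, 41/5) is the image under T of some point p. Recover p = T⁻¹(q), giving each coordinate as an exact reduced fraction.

p = (7/4, 4, 0)

T1 = [1 0 0 0; 0 12/13 -5/13 0; 0 5/13 12/13 0; 0 0 0 1]
T2·T1 = [-1 0 0 0; 0 18/13 -15/26 0; 0 -15/13 -36/13 0; 0 0 0 1]
T3·…·T1 = [1 0 0 0; 0 18/13 -15/26 0; 0 -15/13 -36/13 0; 0 0 0 1]
T4·…·T1 = [1 0 0 0; 0 6/65 333/130 0; 0 9/5 6/5 0; 0 0 0 1]
T5·…·T1 = [1 0 0 0; 0 6/65 333/130 6; 0 9/5 6/5 1; 0 0 0 1]
det M = -9/2; M⁻¹ = [1 0 0 0; 0 -4/15 37/65 67/65; 0 2/5 -4/195 -464/195; 0 0 0 1]
M⁻¹ · (7/4, 414/65, 41/5)ᵀ = (7/4, 4, 0)ᵀ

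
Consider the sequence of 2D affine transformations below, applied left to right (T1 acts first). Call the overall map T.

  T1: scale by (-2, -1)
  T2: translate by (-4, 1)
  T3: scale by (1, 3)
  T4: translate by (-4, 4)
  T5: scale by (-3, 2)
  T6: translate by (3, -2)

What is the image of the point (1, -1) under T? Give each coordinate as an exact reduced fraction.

T(p) = (33, 18)

T1 scale by (-2, -1): (1, -1) → (-2, 1)
T2 translate by (-4, 1): (-2, 1) → (-6, 2)
T3 scale by (1, 3): (-6, 2) → (-6, 6)
T4 translate by (-4, 4): (-6, 6) → (-10, 10)
T5 scale by (-3, 2): (-10, 10) → (30, 20)
T6 translate by (3, -2): (30, 20) → (33, 18)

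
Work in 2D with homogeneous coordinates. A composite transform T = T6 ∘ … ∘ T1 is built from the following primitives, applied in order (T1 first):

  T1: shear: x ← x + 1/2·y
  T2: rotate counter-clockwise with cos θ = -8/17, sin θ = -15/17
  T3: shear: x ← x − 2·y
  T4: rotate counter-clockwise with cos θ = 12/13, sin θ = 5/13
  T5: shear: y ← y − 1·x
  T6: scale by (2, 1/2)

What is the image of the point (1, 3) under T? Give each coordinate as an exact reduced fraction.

T(p) = (4167/221, -4163/884)

T1 shear: x ← x + 1/2·y: (1, 3) → (5/2, 3)
T2 rotate counter-clockwise with cos θ = -8/17, sin θ = -15/17: (5/2, 3) → (25/17, -123/34)
T3 shear: x ← x − 2·y: (25/17, -123/34) → (148/17, -123/34)
T4 rotate counter-clockwise with cos θ = 12/13, sin θ = 5/13: (148/17, -123/34) → (4167/442, 2/221)
T5 shear: y ← y − 1·x: (4167/442, 2/221) → (4167/442, -4163/442)
T6 scale by (2, 1/2): (4167/442, -4163/442) → (4167/221, -4163/884)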